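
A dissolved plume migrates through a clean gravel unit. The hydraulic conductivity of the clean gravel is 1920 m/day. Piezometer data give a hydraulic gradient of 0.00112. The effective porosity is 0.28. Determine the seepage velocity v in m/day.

7.68

Hydraulic gradient i = 0.00112.
Darcy flux q = K · i = 1920 × 0.001120 = 2.150 m/day.
Seepage velocity v = q / n_e = 2.150 / 0.28 = 7.680 m/day.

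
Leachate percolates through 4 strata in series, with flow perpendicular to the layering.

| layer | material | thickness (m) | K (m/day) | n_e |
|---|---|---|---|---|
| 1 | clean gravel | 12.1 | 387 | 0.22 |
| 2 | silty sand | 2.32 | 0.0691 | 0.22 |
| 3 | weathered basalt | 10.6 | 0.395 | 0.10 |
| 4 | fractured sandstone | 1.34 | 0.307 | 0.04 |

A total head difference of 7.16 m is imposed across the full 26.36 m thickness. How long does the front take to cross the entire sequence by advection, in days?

38.8

With flow normal to the layers, continuity requires the same specific discharge q through every layer.
Σ(b_i/K_i) = 12.1/387 + 2.32/0.0691 + 10.6/0.395 + 1.34/0.307 = 64.81 d.
q = Δh / Σ(b_i/K_i) = 7.16 / 64.81 = 0.1105 m/day.
In each layer the seepage velocity is v_i = q/n_i, so the layer transit time is t_i = b_i·n_i / q:
  layer 1 (clean gravel): t_1 = 12.1 × 0.22 / 0.1105 = 24.09 d
  layer 2 (silty sand): t_2 = 2.32 × 0.22 / 0.1105 = 4.620 d
  layer 3 (weathered basalt): t_3 = 10.6 × 0.10 / 0.1105 = 9.594 d
  layer 4 (fractured sandstone): t_4 = 1.34 × 0.04 / 0.1105 = 0.4851 d
Total t = Σ t_i = 38.79 days.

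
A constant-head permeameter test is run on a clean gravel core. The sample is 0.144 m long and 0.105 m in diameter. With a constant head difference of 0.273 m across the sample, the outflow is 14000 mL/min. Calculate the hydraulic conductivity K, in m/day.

Cross-sectional area A = π·(d/2)² = π × (0.105/2)² = 0.008659 m².
Convert discharge: 14000 mL/min = 0.0002333 m³/s.
Darcy's law rearranged: K = Q·L / (A·Δh) = 0.0002333 × 0.144 / (0.008659 × 0.273) = 0.01421 m/s = 1228 m/day.

1230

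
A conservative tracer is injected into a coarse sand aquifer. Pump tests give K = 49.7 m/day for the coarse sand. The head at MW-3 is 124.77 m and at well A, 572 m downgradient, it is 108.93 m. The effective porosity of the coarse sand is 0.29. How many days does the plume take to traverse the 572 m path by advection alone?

121

Hydraulic gradient i = (124.77 − 108.93) / 572 = 15.84 / 572 = 0.02769.
Darcy flux q = K · i = 49.70 × 0.02769 = 1.376 m/day.
Seepage velocity v = q / n_e = 1.376 / 0.29 = 4.746 m/day.
Travel time t = L / v = 572 / 4.746 = 120.5 days.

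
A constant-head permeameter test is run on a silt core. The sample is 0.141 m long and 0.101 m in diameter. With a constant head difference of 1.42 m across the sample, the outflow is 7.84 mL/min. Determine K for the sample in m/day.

0.140

Cross-sectional area A = π·(d/2)² = π × (0.101/2)² = 0.008012 m².
Convert discharge: 7.84 mL/min = 1.307e-07 m³/s.
Darcy's law rearranged: K = Q·L / (A·Δh) = 1.307e-07 × 0.141 / (0.008012 × 1.42) = 1.619e-06 m/s = 0.1399 m/day.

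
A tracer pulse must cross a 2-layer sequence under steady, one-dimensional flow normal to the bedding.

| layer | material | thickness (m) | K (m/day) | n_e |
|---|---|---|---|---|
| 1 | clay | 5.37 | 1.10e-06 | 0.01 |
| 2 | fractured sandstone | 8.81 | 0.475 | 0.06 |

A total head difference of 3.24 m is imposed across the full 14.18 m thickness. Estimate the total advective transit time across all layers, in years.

2400

With flow normal to the layers, continuity requires the same specific discharge q through every layer.
Σ(b_i/K_i) = 5.37/1.10e-06 + 8.81/0.475 = 4.882e+06 d.
q = Δh / Σ(b_i/K_i) = 3.24 / 4.882e+06 = 6.637e-07 m/day.
In each layer the seepage velocity is v_i = q/n_i, so the layer transit time is t_i = b_i·n_i / q:
  layer 1 (clay): t_1 = 5.37 × 0.01 / 6.637e-07 = 80912 d
  layer 2 (fractured sandstone): t_2 = 8.81 × 0.06 / 6.637e-07 = 7.965e+05 d
Total t = Σ t_i = 8.774e+05 days = 2402 years.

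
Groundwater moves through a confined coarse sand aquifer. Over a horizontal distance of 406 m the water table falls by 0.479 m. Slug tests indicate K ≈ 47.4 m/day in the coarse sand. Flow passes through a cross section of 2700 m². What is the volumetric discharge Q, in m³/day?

Hydraulic gradient i = Δh / L = 0.479 / 406 = 0.001180.
Darcy's law: Q = K · A · i = 47.40 × 2700 × 0.001180 = 151.0 m³/day.

151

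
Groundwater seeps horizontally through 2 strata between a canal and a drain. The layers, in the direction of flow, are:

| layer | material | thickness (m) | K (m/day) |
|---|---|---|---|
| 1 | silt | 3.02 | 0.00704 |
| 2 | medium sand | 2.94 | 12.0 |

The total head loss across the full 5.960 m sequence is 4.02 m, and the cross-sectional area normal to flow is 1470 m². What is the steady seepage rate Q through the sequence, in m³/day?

13.8

Flow is perpendicular to layering, so the layers act in series and the equivalent K is the thickness-weighted harmonic mean.
Total thickness L = 3.02 + 2.94 = 5.960 m.
Σ(b_i/K_i) = 3.02/0.00704 + 2.94/12.0 = 429.2 d.
K_eq = L / Σ(b_i/K_i) = 5.960 / 429.2 = 0.01389 m/day.
Q = K_eq · A · (Δh/L) = 0.01389 × 1470 × (4.02/5.960) = 13.77 m³/day.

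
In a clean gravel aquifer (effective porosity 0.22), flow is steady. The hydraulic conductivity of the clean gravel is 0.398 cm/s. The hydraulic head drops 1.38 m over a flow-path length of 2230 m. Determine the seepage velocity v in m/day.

0.967

Convert K: 0.398 cm/s × 864 = 343.9 m/day.
Hydraulic gradient i = Δh / L = 1.38 / 2230 = 0.0006188.
Darcy flux q = K · i = 343.9 × 0.0006188 = 0.2128 m/day.
Seepage velocity v = q / n_e = 0.2128 / 0.22 = 0.9673 m/day.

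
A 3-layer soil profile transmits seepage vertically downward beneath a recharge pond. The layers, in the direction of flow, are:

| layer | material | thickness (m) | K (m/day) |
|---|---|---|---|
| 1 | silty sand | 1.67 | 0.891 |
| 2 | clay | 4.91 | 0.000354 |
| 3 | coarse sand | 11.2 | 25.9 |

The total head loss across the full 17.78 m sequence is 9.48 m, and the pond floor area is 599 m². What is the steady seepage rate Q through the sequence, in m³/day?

0.409

Flow is perpendicular to layering, so the layers act in series and the equivalent K is the thickness-weighted harmonic mean.
Total thickness L = 1.67 + 4.91 + 11.2 = 17.78 m.
Σ(b_i/K_i) = 1.67/0.891 + 4.91/0.000354 + 11.2/25.9 = 13872 d.
K_eq = L / Σ(b_i/K_i) = 17.78 / 13872 = 0.001282 m/day.
Q = K_eq · A · (Δh/L) = 0.001282 × 599 × (9.48/17.78) = 0.4093 m³/day.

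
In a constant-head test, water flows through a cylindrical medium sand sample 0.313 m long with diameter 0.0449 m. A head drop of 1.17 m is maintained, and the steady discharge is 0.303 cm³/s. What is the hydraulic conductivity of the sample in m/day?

Cross-sectional area A = π·(d/2)² = π × (0.0449/2)² = 0.001583 m².
Convert discharge: 0.303 cm³/s = 3.030e-07 m³/s.
Darcy's law rearranged: K = Q·L / (A·Δh) = 3.030e-07 × 0.313 / (0.001583 × 1.17) = 5.119e-05 m/s = 4.423 m/day.

4.42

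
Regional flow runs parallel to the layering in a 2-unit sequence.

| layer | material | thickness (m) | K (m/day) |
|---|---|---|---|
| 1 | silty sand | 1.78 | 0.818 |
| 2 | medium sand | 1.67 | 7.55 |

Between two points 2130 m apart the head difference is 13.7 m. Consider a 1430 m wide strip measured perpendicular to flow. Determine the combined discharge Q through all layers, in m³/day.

129

Flow is parallel to layering, so each bed carries its own Darcy discharge and the transmissivities add.
Σ(K_i·b_i) = 0.818×1.78 + 7.55×1.67 = 14.06 m²/day.
Hydraulic gradient i = Δh / L = 13.7 / 2130 = 0.006432.
Q = Σ(K_i·b_i) · W · i = 14.06 × 1430 × 0.006432 = 129.4 m³/day.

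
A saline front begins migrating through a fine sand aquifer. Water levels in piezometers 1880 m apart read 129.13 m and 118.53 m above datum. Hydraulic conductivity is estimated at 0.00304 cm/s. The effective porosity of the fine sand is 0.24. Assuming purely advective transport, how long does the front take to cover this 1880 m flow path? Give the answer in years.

83.4

Convert K: 0.00304 cm/s × 864 = 2.627 m/day.
Hydraulic gradient i = (129.13 − 118.53) / 1880 = 10.6 / 1880 = 0.005638.
Darcy flux q = K · i = 2.627 × 0.005638 = 0.01481 m/day.
Seepage velocity v = q / n_e = 0.01481 / 0.24 = 0.06171 m/day.
Travel time t = L / v = 1880 / 0.06171 = 30467 days = 83.41 years.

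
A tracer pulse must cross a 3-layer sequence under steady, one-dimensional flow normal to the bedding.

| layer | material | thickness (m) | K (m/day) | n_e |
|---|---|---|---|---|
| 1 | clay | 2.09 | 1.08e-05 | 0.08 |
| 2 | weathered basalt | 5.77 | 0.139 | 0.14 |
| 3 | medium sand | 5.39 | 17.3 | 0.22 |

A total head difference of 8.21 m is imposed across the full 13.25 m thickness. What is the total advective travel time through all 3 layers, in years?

139

With flow normal to the layers, continuity requires the same specific discharge q through every layer.
Σ(b_i/K_i) = 2.09/1.08e-05 + 5.77/0.139 + 5.39/17.3 = 1.936e+05 d.
q = Δh / Σ(b_i/K_i) = 8.21 / 1.936e+05 = 4.242e-05 m/day.
In each layer the seepage velocity is v_i = q/n_i, so the layer transit time is t_i = b_i·n_i / q:
  layer 1 (clay): t_1 = 2.09 × 0.08 / 4.242e-05 = 3942 d
  layer 2 (weathered basalt): t_2 = 5.77 × 0.14 / 4.242e-05 = 19045 d
  layer 3 (medium sand): t_3 = 5.39 × 0.22 / 4.242e-05 = 27957 d
Total t = Σ t_i = 50943 days = 139.5 years.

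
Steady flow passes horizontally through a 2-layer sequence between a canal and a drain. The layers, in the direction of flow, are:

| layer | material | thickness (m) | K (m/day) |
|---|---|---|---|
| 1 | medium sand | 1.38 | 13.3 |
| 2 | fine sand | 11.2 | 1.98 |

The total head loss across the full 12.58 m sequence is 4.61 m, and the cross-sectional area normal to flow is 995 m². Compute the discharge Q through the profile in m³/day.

796

Flow is perpendicular to layering, so the layers act in series and the equivalent K is the thickness-weighted harmonic mean.
Total thickness L = 1.38 + 11.2 = 12.58 m.
Σ(b_i/K_i) = 1.38/13.3 + 11.2/1.98 = 5.760 d.
K_eq = L / Σ(b_i/K_i) = 12.58 / 5.760 = 2.184 m/day.
Q = K_eq · A · (Δh/L) = 2.184 × 995 × (4.61/12.58) = 796.3 m³/day.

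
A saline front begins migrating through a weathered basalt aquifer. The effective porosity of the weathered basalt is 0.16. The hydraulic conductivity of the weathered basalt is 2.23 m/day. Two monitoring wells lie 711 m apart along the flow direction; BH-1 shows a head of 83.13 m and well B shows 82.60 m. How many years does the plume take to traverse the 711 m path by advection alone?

Hydraulic gradient i = (83.13 − 82.60) / 711 = 0.53 / 711 = 0.0007454.
Darcy flux q = K · i = 2.230 × 0.0007454 = 0.001662 m/day.
Seepage velocity v = q / n_e = 0.001662 / 0.16 = 0.01039 m/day.
Travel time t = L / v = 711 / 0.01039 = 68435 days = 187.4 years.

187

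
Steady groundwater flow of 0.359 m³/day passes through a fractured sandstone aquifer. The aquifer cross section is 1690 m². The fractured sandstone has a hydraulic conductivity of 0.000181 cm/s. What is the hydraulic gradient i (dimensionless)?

0.00136

Convert K: 0.000181 cm/s × 864 = 0.1564 m/day.
From Q = K·A·i, i = Q / (K·A) = 0.359 / (0.1564 × 1690) = 0.001358.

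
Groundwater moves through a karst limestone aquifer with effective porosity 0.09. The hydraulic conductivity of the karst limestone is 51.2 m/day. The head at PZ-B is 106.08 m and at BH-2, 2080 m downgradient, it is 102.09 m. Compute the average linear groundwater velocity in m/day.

Hydraulic gradient i = (106.08 − 102.09) / 2080 = 3.99 / 2080 = 0.001918.
Darcy flux q = K · i = 51.20 × 0.001918 = 0.09822 m/day.
Seepage velocity v = q / n_e = 0.09822 / 0.09 = 1.091 m/day.

1.09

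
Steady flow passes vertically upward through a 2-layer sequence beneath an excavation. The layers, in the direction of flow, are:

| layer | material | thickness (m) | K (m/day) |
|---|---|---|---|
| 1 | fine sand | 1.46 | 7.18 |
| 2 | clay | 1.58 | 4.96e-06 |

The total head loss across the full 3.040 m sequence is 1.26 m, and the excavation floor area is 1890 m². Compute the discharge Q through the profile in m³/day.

Flow is perpendicular to layering, so the layers act in series and the equivalent K is the thickness-weighted harmonic mean.
Total thickness L = 1.46 + 1.58 = 3.040 m.
Σ(b_i/K_i) = 1.46/7.18 + 1.58/4.96e-06 = 3.185e+05 d.
K_eq = L / Σ(b_i/K_i) = 3.040 / 3.185e+05 = 9.543e-06 m/day.
Q = K_eq · A · (Δh/L) = 9.543e-06 × 1890 × (1.26/3.040) = 0.007476 m³/day.

0.00748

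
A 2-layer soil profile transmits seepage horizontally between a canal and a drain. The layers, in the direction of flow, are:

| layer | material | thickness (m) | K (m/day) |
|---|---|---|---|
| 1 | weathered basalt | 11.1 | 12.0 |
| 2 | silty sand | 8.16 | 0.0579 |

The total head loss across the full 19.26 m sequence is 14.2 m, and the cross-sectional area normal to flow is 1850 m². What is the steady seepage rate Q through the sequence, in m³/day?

185

Flow is perpendicular to layering, so the layers act in series and the equivalent K is the thickness-weighted harmonic mean.
Total thickness L = 11.1 + 8.16 = 19.26 m.
Σ(b_i/K_i) = 11.1/12.0 + 8.16/0.0579 = 141.9 d.
K_eq = L / Σ(b_i/K_i) = 19.26 / 141.9 = 0.1358 m/day.
Q = K_eq · A · (Δh/L) = 0.1358 × 1850 × (14.2/19.26) = 185.2 m³/day.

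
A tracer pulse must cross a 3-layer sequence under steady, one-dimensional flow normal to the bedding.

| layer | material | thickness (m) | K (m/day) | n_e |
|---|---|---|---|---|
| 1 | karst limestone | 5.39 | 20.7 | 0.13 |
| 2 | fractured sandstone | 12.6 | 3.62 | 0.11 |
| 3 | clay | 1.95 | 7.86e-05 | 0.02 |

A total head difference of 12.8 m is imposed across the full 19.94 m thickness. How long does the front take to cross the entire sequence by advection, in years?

With flow normal to the layers, continuity requires the same specific discharge q through every layer.
Σ(b_i/K_i) = 5.39/20.7 + 12.6/3.62 + 1.95/7.86e-05 = 24813 d.
q = Δh / Σ(b_i/K_i) = 12.8 / 24813 = 0.0005159 m/day.
In each layer the seepage velocity is v_i = q/n_i, so the layer transit time is t_i = b_i·n_i / q:
  layer 1 (karst limestone): t_1 = 5.39 × 0.13 / 0.0005159 = 1358 d
  layer 2 (fractured sandstone): t_2 = 12.6 × 0.11 / 0.0005159 = 2687 d
  layer 3 (clay): t_3 = 1.95 × 0.02 / 0.0005159 = 75.60 d
Total t = Σ t_i = 4121 days = 11.28 years.

11.3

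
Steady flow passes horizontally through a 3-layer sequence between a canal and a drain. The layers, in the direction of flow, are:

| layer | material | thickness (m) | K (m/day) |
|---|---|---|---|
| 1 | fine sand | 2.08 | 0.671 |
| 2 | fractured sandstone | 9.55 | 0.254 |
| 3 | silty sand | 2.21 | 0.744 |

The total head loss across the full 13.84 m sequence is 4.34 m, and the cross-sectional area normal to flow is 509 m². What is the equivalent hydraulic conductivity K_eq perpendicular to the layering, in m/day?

Flow is perpendicular to layering, so the layers act in series and the equivalent K is the thickness-weighted harmonic mean.
Total thickness L = 2.08 + 9.55 + 2.21 = 13.84 m.
Σ(b_i/K_i) = 2.08/0.671 + 9.55/0.254 + 2.21/0.744 = 43.67 d.
K_eq = L / Σ(b_i/K_i) = 13.84 / 43.67 = 0.3169 m/day.

0.317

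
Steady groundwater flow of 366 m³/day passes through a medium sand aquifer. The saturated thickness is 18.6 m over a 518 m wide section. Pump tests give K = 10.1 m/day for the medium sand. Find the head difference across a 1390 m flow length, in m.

Cross-sectional area A = 518 × 18.6 = 9635 m².
From Q = K·A·i, i = Q / (K·A) = 366 / (10.10 × 9635) = 0.003761.
Head loss Δh = i · L = 0.003761 × 1390 = 5.228 m.

5.23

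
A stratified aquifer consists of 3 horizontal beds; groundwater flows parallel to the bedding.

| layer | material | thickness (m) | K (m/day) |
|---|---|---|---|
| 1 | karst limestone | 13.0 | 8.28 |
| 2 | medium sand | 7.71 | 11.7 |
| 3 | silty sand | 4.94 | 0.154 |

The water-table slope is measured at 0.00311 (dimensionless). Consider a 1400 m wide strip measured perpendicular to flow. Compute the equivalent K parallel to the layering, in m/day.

7.74

Flow is parallel to layering, so each bed carries its own Darcy discharge and the transmissivities add.
Σ(K_i·b_i) = 8.28×13.0 + 11.7×7.71 + 0.154×4.94 = 198.6 m²/day.
Total thickness b = 25.65 m, so K_eq = Σ(K_i·b_i)/b = 7.743 m/day.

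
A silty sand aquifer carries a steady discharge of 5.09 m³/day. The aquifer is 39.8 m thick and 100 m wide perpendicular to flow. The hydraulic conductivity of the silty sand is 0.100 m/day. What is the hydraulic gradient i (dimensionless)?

0.0128

Cross-sectional area A = 100 × 39.8 = 3980 m².
From Q = K·A·i, i = Q / (K·A) = 5.09 / (0.1000 × 3980) = 0.01279.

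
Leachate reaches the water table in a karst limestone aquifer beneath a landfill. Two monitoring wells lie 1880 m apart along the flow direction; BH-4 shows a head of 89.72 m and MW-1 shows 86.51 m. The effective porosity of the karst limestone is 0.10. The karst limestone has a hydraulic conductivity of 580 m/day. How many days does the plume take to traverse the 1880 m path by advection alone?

Hydraulic gradient i = (89.72 − 86.51) / 1880 = 3.21 / 1880 = 0.001707.
Darcy flux q = K · i = 580.0 × 0.001707 = 0.9903 m/day.
Seepage velocity v = q / n_e = 0.9903 / 0.10 = 9.903 m/day.
Travel time t = L / v = 1880 / 9.903 = 189.8 days.

190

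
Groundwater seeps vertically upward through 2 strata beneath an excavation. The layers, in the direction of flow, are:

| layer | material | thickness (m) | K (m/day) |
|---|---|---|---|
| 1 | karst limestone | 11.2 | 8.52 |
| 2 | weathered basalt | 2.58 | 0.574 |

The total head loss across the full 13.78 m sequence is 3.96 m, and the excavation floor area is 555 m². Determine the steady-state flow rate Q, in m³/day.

378

Flow is perpendicular to layering, so the layers act in series and the equivalent K is the thickness-weighted harmonic mean.
Total thickness L = 11.2 + 2.58 = 13.78 m.
Σ(b_i/K_i) = 11.2/8.52 + 2.58/0.574 = 5.809 d.
K_eq = L / Σ(b_i/K_i) = 13.78 / 5.809 = 2.372 m/day.
Q = K_eq · A · (Δh/L) = 2.372 × 555 × (3.96/13.78) = 378.3 m³/day.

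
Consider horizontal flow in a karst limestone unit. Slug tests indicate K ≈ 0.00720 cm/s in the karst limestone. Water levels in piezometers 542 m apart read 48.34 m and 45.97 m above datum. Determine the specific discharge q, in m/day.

0.0272

Convert K: 0.00720 cm/s × 864 = 6.221 m/day.
Hydraulic gradient i = (48.34 − 45.97) / 542 = 2.37 / 542 = 0.004373.
Specific discharge q = K · i = 6.221 × 0.004373 = 0.02720 m/day.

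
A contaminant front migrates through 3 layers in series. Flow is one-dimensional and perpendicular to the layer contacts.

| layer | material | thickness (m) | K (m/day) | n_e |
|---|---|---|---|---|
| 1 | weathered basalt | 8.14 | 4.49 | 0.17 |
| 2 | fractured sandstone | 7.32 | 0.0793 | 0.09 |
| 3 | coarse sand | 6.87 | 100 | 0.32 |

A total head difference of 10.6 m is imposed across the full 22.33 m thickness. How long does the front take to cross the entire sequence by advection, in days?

With flow normal to the layers, continuity requires the same specific discharge q through every layer.
Σ(b_i/K_i) = 8.14/4.49 + 7.32/0.0793 + 6.87/100 = 94.19 d.
q = Δh / Σ(b_i/K_i) = 10.6 / 94.19 = 0.1125 m/day.
In each layer the seepage velocity is v_i = q/n_i, so the layer transit time is t_i = b_i·n_i / q:
  layer 1 (weathered basalt): t_1 = 8.14 × 0.17 / 0.1125 = 12.30 d
  layer 2 (fractured sandstone): t_2 = 7.32 × 0.09 / 0.1125 = 5.854 d
  layer 3 (coarse sand): t_3 = 6.87 × 0.32 / 0.1125 = 19.53 d
Total t = Σ t_i = 37.68 days.

37.7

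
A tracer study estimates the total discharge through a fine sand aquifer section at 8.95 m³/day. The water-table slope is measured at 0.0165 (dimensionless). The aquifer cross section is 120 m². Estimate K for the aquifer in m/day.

4.52

Hydraulic gradient i = 0.0165.
From Q = K·A·i, K = Q / (A·i) = 8.95 / (120.0 × 0.01650) = 4.520 m/day.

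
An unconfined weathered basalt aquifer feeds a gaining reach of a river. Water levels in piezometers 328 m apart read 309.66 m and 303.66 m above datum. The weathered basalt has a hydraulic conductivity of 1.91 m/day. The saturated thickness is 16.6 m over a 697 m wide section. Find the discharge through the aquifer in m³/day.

404

Cross-sectional area A = 697 × 16.6 = 11570 m².
Hydraulic gradient i = (309.66 − 303.66) / 328 = 6 / 328 = 0.01829.
Darcy's law: Q = K · A · i = 1.910 × 11570 × 0.01829 = 404.3 m³/day.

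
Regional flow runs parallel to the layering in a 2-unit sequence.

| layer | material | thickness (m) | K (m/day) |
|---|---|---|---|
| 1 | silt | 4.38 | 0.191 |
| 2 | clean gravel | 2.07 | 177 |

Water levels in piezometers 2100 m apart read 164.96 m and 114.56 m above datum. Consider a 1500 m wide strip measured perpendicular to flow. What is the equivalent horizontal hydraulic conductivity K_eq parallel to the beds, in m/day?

56.9

Flow is parallel to layering, so each bed carries its own Darcy discharge and the transmissivities add.
Σ(K_i·b_i) = 0.191×4.38 + 177×2.07 = 367.2 m²/day.
Total thickness b = 6.450 m, so K_eq = Σ(K_i·b_i)/b = 56.93 m/day.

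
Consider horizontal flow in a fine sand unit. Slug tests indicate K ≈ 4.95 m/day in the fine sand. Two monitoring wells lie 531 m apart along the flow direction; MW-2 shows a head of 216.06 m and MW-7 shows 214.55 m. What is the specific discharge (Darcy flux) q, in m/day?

Hydraulic gradient i = (216.06 − 214.55) / 531 = 1.51 / 531 = 0.002844.
Specific discharge q = K · i = 4.950 × 0.002844 = 0.01408 m/day.

0.0141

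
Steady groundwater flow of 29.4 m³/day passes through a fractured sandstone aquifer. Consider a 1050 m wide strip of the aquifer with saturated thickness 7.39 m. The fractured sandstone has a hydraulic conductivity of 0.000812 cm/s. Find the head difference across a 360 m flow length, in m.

1.94

Convert K: 0.000812 cm/s × 864 = 0.7016 m/day.
Cross-sectional area A = 1050 × 7.39 = 7760 m².
From Q = K·A·i, i = Q / (K·A) = 29.4 / (0.7016 × 7760) = 0.005401.
Head loss Δh = i · L = 0.005401 × 360 = 1.944 m.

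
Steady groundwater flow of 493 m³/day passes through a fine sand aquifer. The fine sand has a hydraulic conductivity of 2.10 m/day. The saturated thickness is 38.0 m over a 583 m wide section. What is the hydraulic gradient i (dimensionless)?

0.0106

Cross-sectional area A = 583 × 38.0 = 22154 m².
From Q = K·A·i, i = Q / (K·A) = 493 / (2.100 × 22154) = 0.01060.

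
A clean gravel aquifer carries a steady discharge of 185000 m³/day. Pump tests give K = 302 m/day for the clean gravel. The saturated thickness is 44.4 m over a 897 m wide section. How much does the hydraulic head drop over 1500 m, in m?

23.1

Cross-sectional area A = 897 × 44.4 = 39827 m².
From Q = K·A·i, i = Q / (K·A) = 185000 / (302.0 × 39827) = 0.01538.
Head loss Δh = i · L = 0.01538 × 1500 = 23.07 m.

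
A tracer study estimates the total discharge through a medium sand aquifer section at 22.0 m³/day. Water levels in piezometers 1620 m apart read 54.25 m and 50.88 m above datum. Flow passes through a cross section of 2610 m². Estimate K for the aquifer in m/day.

Hydraulic gradient i = (54.25 − 50.88) / 1620 = 3.37 / 1620 = 0.002080.
From Q = K·A·i, K = Q / (A·i) = 22.0 / (2610 × 0.002080) = 4.052 m/day.

4.05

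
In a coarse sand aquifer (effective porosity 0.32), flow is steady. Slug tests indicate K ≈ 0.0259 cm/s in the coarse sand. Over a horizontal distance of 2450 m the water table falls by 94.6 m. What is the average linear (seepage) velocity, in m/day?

2.70

Convert K: 0.0259 cm/s × 864 = 22.38 m/day.
Hydraulic gradient i = Δh / L = 94.6 / 2450 = 0.03861.
Darcy flux q = K · i = 22.38 × 0.03861 = 0.8640 m/day.
Seepage velocity v = q / n_e = 0.8640 / 0.32 = 2.700 m/day.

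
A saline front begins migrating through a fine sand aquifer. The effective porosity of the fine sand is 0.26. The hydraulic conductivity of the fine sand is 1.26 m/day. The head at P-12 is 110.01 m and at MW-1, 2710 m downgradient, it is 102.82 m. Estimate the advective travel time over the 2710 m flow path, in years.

577

Hydraulic gradient i = (110.01 − 102.82) / 2710 = 7.19 / 2710 = 0.002653.
Darcy flux q = K · i = 1.260 × 0.002653 = 0.003343 m/day.
Seepage velocity v = q / n_e = 0.003343 / 0.26 = 0.01286 m/day.
Travel time t = L / v = 2710 / 0.01286 = 2.108e+05 days = 577.1 years.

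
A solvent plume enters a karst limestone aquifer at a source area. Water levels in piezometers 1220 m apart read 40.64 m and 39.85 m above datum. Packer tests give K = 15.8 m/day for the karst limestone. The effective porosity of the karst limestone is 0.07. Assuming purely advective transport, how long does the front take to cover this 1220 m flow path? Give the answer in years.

22.9

Hydraulic gradient i = (40.64 − 39.85) / 1220 = 0.79 / 1220 = 0.0006475.
Darcy flux q = K · i = 15.80 × 0.0006475 = 0.01023 m/day.
Seepage velocity v = q / n_e = 0.01023 / 0.07 = 0.1462 m/day.
Travel time t = L / v = 1220 / 0.1462 = 8347 days = 22.85 years.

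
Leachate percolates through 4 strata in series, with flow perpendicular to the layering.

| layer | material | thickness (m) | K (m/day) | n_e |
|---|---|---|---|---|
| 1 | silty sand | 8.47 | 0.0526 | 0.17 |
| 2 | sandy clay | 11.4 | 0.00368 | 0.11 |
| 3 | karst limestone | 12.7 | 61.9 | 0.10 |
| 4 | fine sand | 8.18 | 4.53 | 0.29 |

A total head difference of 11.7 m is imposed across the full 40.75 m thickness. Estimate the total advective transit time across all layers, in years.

4.83

With flow normal to the layers, continuity requires the same specific discharge q through every layer.
Σ(b_i/K_i) = 8.47/0.0526 + 11.4/0.00368 + 12.7/61.9 + 8.18/4.53 = 3261 d.
q = Δh / Σ(b_i/K_i) = 11.7 / 3261 = 0.003588 m/day.
In each layer the seepage velocity is v_i = q/n_i, so the layer transit time is t_i = b_i·n_i / q:
  layer 1 (silty sand): t_1 = 8.47 × 0.17 / 0.003588 = 401.3 d
  layer 2 (sandy clay): t_2 = 11.4 × 0.11 / 0.003588 = 349.5 d
  layer 3 (karst limestone): t_3 = 12.7 × 0.10 / 0.003588 = 354.0 d
  layer 4 (fine sand): t_4 = 8.18 × 0.29 / 0.003588 = 661.1 d
Total t = Σ t_i = 1766 days = 4.835 years.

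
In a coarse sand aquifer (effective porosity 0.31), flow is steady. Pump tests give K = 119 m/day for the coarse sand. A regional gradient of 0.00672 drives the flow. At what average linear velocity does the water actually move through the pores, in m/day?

Hydraulic gradient i = 0.00672.
Darcy flux q = K · i = 119.0 × 0.006720 = 0.7997 m/day.
Seepage velocity v = q / n_e = 0.7997 / 0.31 = 2.580 m/day.

2.58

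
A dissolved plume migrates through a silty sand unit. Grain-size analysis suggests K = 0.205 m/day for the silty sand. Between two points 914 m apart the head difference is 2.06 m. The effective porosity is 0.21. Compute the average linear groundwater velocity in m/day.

Hydraulic gradient i = Δh / L = 2.06 / 914 = 0.002254.
Darcy flux q = K · i = 0.2050 × 0.002254 = 0.0004620 m/day.
Seepage velocity v = q / n_e = 0.0004620 / 0.21 = 0.002200 m/day.

0.00220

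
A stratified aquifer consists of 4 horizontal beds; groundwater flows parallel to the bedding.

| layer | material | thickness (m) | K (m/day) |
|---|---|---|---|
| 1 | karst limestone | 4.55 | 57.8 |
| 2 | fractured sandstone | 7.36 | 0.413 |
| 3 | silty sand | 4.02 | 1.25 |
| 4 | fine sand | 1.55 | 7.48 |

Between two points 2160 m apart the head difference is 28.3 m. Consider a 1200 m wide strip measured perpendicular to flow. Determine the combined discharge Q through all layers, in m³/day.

Flow is parallel to layering, so each bed carries its own Darcy discharge and the transmissivities add.
Σ(K_i·b_i) = 57.8×4.55 + 0.413×7.36 + 1.25×4.02 + 7.48×1.55 = 282.6 m²/day.
Hydraulic gradient i = Δh / L = 28.3 / 2160 = 0.01310.
Q = Σ(K_i·b_i) · W · i = 282.6 × 1200 × 0.01310 = 4444 m³/day.

4440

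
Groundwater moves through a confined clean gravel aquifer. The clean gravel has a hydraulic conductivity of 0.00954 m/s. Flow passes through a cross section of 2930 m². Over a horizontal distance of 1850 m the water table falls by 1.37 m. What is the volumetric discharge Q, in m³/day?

1790

Convert K: 0.00954 m/s × 86400 = 824.3 m/day.
Hydraulic gradient i = Δh / L = 1.37 / 1850 = 0.0007405.
Darcy's law: Q = K · A · i = 824.3 × 2930 × 0.0007405 = 1788 m³/day.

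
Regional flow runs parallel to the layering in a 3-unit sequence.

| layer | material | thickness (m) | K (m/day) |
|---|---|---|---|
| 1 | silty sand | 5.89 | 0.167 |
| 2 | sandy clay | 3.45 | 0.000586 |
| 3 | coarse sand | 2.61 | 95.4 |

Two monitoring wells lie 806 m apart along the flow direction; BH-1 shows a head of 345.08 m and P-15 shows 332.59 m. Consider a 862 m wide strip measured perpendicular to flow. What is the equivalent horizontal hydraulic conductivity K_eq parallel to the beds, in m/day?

20.9

Flow is parallel to layering, so each bed carries its own Darcy discharge and the transmissivities add.
Σ(K_i·b_i) = 0.167×5.89 + 0.000586×3.45 + 95.4×2.61 = 250.0 m²/day.
Total thickness b = 11.95 m, so K_eq = Σ(K_i·b_i)/b = 20.92 m/day.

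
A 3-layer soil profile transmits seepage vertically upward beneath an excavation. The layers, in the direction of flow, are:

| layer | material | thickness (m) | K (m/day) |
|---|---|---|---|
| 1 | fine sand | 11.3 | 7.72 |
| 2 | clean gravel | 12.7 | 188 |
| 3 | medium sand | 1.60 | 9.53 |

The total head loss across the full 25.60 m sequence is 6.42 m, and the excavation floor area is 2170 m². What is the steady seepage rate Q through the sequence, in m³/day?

Flow is perpendicular to layering, so the layers act in series and the equivalent K is the thickness-weighted harmonic mean.
Total thickness L = 11.3 + 12.7 + 1.60 = 25.60 m.
Σ(b_i/K_i) = 11.3/7.72 + 12.7/188 + 1.60/9.53 = 1.699 d.
K_eq = L / Σ(b_i/K_i) = 25.60 / 1.699 = 15.07 m/day.
Q = K_eq · A · (Δh/L) = 15.07 × 2170 × (6.42/25.60) = 8199 m³/day.

8200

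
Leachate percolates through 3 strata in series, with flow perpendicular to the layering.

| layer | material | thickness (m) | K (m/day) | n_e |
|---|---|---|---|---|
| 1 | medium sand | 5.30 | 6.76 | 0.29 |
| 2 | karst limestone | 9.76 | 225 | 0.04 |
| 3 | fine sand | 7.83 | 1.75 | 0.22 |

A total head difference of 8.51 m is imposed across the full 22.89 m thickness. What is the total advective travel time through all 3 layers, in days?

With flow normal to the layers, continuity requires the same specific discharge q through every layer.
Σ(b_i/K_i) = 5.30/6.76 + 9.76/225 + 7.83/1.75 = 5.302 d.
q = Δh / Σ(b_i/K_i) = 8.51 / 5.302 = 1.605 m/day.
In each layer the seepage velocity is v_i = q/n_i, so the layer transit time is t_i = b_i·n_i / q:
  layer 1 (medium sand): t_1 = 5.30 × 0.29 / 1.605 = 0.9575 d
  layer 2 (karst limestone): t_2 = 9.76 × 0.04 / 1.605 = 0.2432 d
  layer 3 (fine sand): t_3 = 7.83 × 0.22 / 1.605 = 1.073 d
Total t = Σ t_i = 2.274 days.

2.27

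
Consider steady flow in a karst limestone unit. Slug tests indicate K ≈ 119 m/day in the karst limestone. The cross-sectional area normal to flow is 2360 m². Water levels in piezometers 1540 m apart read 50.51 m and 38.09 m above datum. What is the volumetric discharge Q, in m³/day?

2260

Hydraulic gradient i = (50.51 − 38.09) / 1540 = 12.42 / 1540 = 0.008065.
Darcy's law: Q = K · A · i = 119.0 × 2360 × 0.008065 = 2265 m³/day.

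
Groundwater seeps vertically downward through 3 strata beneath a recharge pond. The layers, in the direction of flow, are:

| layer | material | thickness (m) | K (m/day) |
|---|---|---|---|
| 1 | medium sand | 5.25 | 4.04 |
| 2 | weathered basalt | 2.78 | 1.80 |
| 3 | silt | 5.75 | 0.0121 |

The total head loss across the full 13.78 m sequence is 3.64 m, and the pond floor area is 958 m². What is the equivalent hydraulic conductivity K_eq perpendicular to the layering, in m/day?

Flow is perpendicular to layering, so the layers act in series and the equivalent K is the thickness-weighted harmonic mean.
Total thickness L = 5.25 + 2.78 + 5.75 = 13.78 m.
Σ(b_i/K_i) = 5.25/4.04 + 2.78/1.80 + 5.75/0.0121 = 478.1 d.
K_eq = L / Σ(b_i/K_i) = 13.78 / 478.1 = 0.02883 m/day.

0.0288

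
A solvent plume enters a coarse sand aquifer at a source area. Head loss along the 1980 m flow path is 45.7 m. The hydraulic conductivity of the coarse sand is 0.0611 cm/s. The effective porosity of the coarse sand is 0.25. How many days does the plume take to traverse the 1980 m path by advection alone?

406

Convert K: 0.0611 cm/s × 864 = 52.79 m/day.
Hydraulic gradient i = Δh / L = 45.7 / 1980 = 0.02308.
Darcy flux q = K · i = 52.79 × 0.02308 = 1.218 m/day.
Seepage velocity v = q / n_e = 1.218 / 0.25 = 4.874 m/day.
Travel time t = L / v = 1980 / 4.874 = 406.3 days.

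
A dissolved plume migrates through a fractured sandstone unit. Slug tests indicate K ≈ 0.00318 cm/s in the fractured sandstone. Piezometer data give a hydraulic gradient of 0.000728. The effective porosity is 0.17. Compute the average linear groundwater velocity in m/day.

0.0118

Convert K: 0.00318 cm/s × 864 = 2.748 m/day.
Hydraulic gradient i = 0.000728.
Darcy flux q = K · i = 2.748 × 0.0007280 = 0.002000 m/day.
Seepage velocity v = q / n_e = 0.002000 / 0.17 = 0.01177 m/day.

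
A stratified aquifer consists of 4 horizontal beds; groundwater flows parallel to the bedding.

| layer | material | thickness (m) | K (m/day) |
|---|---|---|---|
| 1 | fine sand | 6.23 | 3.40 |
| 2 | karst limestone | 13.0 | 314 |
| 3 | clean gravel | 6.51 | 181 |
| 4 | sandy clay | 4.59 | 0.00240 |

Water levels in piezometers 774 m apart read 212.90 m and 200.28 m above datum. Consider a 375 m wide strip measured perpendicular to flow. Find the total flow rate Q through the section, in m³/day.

Flow is parallel to layering, so each bed carries its own Darcy discharge and the transmissivities add.
Σ(K_i·b_i) = 3.40×6.23 + 314×13.0 + 181×6.51 + 0.00240×4.59 = 5282 m²/day.
Hydraulic gradient i = (212.90 − 200.28) / 774 = 12.62 / 774 = 0.01630.
Q = Σ(K_i·b_i) · W · i = 5282 × 375 × 0.01630 = 32293 m³/day.

32300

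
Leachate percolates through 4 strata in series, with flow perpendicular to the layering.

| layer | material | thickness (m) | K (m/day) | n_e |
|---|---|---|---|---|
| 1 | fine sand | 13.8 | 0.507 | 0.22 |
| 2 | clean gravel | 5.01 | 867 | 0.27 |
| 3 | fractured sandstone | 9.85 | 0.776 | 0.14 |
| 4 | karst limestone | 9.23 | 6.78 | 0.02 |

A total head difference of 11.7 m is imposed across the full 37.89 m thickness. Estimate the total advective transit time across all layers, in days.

With flow normal to the layers, continuity requires the same specific discharge q through every layer.
Σ(b_i/K_i) = 13.8/0.507 + 5.01/867 + 9.85/0.776 + 9.23/6.78 = 41.28 d.
q = Δh / Σ(b_i/K_i) = 11.7 / 41.28 = 0.2834 m/day.
In each layer the seepage velocity is v_i = q/n_i, so the layer transit time is t_i = b_i·n_i / q:
  layer 1 (fine sand): t_1 = 13.8 × 0.22 / 0.2834 = 10.71 d
  layer 2 (clean gravel): t_2 = 5.01 × 0.27 / 0.2834 = 4.773 d
  layer 3 (fractured sandstone): t_3 = 9.85 × 0.14 / 0.2834 = 4.865 d
  layer 4 (karst limestone): t_4 = 9.23 × 0.02 / 0.2834 = 0.6513 d
Total t = Σ t_i = 21.00 days.

21.0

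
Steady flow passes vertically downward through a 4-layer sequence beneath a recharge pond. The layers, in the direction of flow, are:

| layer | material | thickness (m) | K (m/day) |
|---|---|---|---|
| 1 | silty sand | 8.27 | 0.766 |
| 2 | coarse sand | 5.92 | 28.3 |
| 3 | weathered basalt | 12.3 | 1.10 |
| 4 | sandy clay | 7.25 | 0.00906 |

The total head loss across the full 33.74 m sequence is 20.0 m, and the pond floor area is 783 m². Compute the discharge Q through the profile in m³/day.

19.0

Flow is perpendicular to layering, so the layers act in series and the equivalent K is the thickness-weighted harmonic mean.
Total thickness L = 8.27 + 5.92 + 12.3 + 7.25 = 33.74 m.
Σ(b_i/K_i) = 8.27/0.766 + 5.92/28.3 + 12.3/1.10 + 7.25/0.00906 = 822.4 d.
K_eq = L / Σ(b_i/K_i) = 33.74 / 822.4 = 0.04103 m/day.
Q = K_eq · A · (Δh/L) = 0.04103 × 783 × (20.0/33.74) = 19.04 m³/day.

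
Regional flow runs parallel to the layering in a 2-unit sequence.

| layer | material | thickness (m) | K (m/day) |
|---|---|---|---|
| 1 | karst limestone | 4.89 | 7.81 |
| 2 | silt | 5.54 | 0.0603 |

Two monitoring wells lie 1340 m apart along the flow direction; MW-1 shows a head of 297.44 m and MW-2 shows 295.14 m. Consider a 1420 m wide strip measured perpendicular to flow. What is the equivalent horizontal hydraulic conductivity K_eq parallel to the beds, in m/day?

Flow is parallel to layering, so each bed carries its own Darcy discharge and the transmissivities add.
Σ(K_i·b_i) = 7.81×4.89 + 0.0603×5.54 = 38.52 m²/day.
Total thickness b = 10.43 m, so K_eq = Σ(K_i·b_i)/b = 3.694 m/day.

3.69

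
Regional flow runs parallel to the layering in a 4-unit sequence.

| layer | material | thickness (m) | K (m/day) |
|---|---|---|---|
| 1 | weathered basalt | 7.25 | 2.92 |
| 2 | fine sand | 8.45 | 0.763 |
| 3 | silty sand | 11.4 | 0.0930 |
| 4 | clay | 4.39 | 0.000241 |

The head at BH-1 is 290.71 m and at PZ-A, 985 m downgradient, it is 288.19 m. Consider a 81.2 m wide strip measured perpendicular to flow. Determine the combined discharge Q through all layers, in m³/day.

Flow is parallel to layering, so each bed carries its own Darcy discharge and the transmissivities add.
Σ(K_i·b_i) = 2.92×7.25 + 0.763×8.45 + 0.0930×11.4 + 0.000241×4.39 = 28.68 m²/day.
Hydraulic gradient i = (290.71 − 288.19) / 985 = 2.52 / 985 = 0.002558.
Q = Σ(K_i·b_i) · W · i = 28.68 × 81.2 × 0.002558 = 5.958 m³/day.

5.96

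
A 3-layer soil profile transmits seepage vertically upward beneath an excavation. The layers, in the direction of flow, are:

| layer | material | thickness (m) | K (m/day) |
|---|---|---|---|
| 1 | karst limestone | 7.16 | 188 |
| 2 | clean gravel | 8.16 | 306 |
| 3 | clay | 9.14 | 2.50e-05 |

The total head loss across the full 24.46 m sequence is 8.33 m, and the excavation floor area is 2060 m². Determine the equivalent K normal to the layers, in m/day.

Flow is perpendicular to layering, so the layers act in series and the equivalent K is the thickness-weighted harmonic mean.
Total thickness L = 7.16 + 8.16 + 9.14 = 24.46 m.
Σ(b_i/K_i) = 7.16/188 + 8.16/306 + 9.14/2.50e-05 = 3.656e+05 d.
K_eq = L / Σ(b_i/K_i) = 24.46 / 3.656e+05 = 6.690e-05 m/day.

6.69e-05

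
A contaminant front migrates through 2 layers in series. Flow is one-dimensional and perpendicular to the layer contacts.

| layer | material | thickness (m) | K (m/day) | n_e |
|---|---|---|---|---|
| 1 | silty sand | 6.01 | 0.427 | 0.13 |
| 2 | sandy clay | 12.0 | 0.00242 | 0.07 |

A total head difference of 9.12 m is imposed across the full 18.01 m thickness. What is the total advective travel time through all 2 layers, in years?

With flow normal to the layers, continuity requires the same specific discharge q through every layer.
Σ(b_i/K_i) = 6.01/0.427 + 12.0/0.00242 = 4973 d.
q = Δh / Σ(b_i/K_i) = 9.12 / 4973 = 0.001834 m/day.
In each layer the seepage velocity is v_i = q/n_i, so the layer transit time is t_i = b_i·n_i / q:
  layer 1 (silty sand): t_1 = 6.01 × 0.13 / 0.001834 = 426.0 d
  layer 2 (sandy clay): t_2 = 12.0 × 0.07 / 0.001834 = 458.0 d
Total t = Σ t_i = 884.0 days = 2.420 years.

2.42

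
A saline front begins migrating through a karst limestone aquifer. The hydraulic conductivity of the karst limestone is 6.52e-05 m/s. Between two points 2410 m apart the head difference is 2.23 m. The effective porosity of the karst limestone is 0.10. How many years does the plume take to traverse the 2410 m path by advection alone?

127

Convert K: 6.52e-05 m/s × 86400 = 5.633 m/day.
Hydraulic gradient i = Δh / L = 2.23 / 2410 = 0.0009253.
Darcy flux q = K · i = 5.633 × 0.0009253 = 0.005213 m/day.
Seepage velocity v = q / n_e = 0.005213 / 0.10 = 0.05213 m/day.
Travel time t = L / v = 2410 / 0.05213 = 46235 days = 126.6 years.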